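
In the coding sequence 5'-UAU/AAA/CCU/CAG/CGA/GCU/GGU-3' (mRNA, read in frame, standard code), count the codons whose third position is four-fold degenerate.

Codon 1 UAU (Tyr): third position 2-fold.
Codon 2 AAA (Lys): third position 2-fold.
Codon 3 CCU (Pro): third position 4-fold.
Codon 4 CAG (Gln): third position 2-fold.
Codon 5 CGA (Arg): third position 4-fold.
Codon 6 GCU (Ala): third position 4-fold.
Codon 7 GGU (Gly): third position 4-fold.
Four-fold degenerate third positions: 4.

4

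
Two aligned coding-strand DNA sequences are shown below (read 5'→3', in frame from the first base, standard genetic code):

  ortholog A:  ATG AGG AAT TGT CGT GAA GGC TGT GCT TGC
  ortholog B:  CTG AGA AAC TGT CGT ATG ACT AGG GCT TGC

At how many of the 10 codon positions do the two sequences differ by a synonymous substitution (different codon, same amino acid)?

Codon 1: ATG Met / CTG Leu — nonsynonymous.
Codon 2: AGG Arg / AGA Arg — synonymous.
Codon 3: AAT Asn / AAC Asn — synonymous.
Codon 4: TGT Cys / TGT Cys — identical.
Codon 5: CGT Arg / CGT Arg — identical.
Codon 6: GAA Glu / ATG Met — nonsynonymous.
Codon 7: GGC Gly / ACT Thr — nonsynonymous.
Codon 8: TGT Cys / AGG Arg — nonsynonymous.
Codon 9: GCT Ala / GCT Ala — identical.
Codon 10: TGC Cys / TGC Cys — identical.
Synonymous differences: 2.

2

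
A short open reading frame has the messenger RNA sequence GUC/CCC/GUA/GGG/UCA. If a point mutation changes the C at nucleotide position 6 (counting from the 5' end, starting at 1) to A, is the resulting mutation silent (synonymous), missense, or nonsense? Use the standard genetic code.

silent

Position 6 falls in codon 2: CCC → Pro.
After the substitution the codon is CCA → Pro.
Both encode Pro, so the change is synonymous.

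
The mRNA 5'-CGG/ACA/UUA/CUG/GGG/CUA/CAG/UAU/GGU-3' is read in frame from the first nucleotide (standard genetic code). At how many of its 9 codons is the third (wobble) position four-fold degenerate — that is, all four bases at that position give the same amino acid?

Codon 1 CGG (Arg): third position 4-fold.
Codon 2 ACA (Thr): third position 4-fold.
Codon 3 UUA (Leu): third position 2-fold.
Codon 4 CUG (Leu): third position 4-fold.
Codon 5 GGG (Gly): third position 4-fold.
Codon 6 CUA (Leu): third position 4-fold.
Codon 7 CAG (Gln): third position 2-fold.
Codon 8 UAU (Tyr): third position 2-fold.
Codon 9 GGU (Gly): third position 4-fold.
Four-fold degenerate third positions: 6.

6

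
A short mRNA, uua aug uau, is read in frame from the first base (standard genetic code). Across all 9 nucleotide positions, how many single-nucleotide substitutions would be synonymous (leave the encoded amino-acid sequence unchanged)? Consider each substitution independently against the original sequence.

Codon 1 (UUA, Leu): 2 synonymous substitutions.
Codon 2 (AUG, Met): 0 synonymous substitutions.
Codon 3 (UAU, Tyr): 1 synonymous substitution.
Total: 2 + 0 + 1 = 3.

3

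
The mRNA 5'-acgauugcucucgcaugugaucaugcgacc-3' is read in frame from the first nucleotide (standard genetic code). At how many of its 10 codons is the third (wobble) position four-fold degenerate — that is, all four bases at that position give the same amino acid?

6

Codon 1 ACG (Thr): third position 4-fold.
Codon 2 AUU (Ile): third position 3-fold.
Codon 3 GCU (Ala): third position 4-fold.
Codon 4 CUC (Leu): third position 4-fold.
Codon 5 GCA (Ala): third position 4-fold.
Codon 6 UGU (Cys): third position 2-fold.
Codon 7 GAU (Asp): third position 2-fold.
Codon 8 CAU (His): third position 2-fold.
Codon 9 GCG (Ala): third position 4-fold.
Codon 10 ACC (Thr): third position 4-fold.
Four-fold degenerate third positions: 6.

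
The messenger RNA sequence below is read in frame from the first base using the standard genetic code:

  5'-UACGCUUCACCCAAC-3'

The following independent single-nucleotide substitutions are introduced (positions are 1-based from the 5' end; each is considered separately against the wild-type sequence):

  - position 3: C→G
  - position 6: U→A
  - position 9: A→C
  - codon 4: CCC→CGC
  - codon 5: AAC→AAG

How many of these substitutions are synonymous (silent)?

2

Codon 1: UAC (Tyr) → UAG (Stop) — nonsense.
Codon 2: GCU (Ala) → GCA (Ala) — synonymous.
Codon 3: UCA (Ser) → UCC (Ser) — synonymous.
Codon 4: CCC (Pro) → CGC (Arg) — missense.
Codon 5: AAC (Asn) → AAG (Lys) — missense.
Synonymous: 2 of 5.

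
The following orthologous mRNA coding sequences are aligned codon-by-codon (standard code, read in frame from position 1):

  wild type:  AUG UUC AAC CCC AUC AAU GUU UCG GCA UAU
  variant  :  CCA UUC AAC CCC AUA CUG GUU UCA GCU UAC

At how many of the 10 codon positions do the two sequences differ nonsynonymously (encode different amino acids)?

Codon 1: AUG Met / CCA Pro — nonsynonymous.
Codon 2: UUC Phe / UUC Phe — identical.
Codon 3: AAC Asn / AAC Asn — identical.
Codon 4: CCC Pro / CCC Pro — identical.
Codon 5: AUC Ile / AUA Ile — synonymous.
Codon 6: AAU Asn / CUG Leu — nonsynonymous.
Codon 7: GUU Val / GUU Val — identical.
Codon 8: UCG Ser / UCA Ser — synonymous.
Codon 9: GCA Ala / GCU Ala — synonymous.
Codon 10: UAU Tyr / UAC Tyr — synonymous.
Nonsynonymous differences: 2.

2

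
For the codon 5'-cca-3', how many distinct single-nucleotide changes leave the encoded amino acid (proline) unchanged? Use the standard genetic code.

Position 1: none → 0 synonymous.
Position 2: none → 0 synonymous.
Position 3: CCU, CCC, CCG → 3 synonymous.
Total: 0 + 0 + 3 = 3.

3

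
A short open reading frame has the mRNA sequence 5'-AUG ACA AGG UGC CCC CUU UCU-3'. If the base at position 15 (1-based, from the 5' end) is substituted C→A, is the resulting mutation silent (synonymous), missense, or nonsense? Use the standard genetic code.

silent

Position 15 falls in codon 5: CCC → Pro.
After the substitution the codon is CCA → Pro.
Both encode Pro, so the change is synonymous.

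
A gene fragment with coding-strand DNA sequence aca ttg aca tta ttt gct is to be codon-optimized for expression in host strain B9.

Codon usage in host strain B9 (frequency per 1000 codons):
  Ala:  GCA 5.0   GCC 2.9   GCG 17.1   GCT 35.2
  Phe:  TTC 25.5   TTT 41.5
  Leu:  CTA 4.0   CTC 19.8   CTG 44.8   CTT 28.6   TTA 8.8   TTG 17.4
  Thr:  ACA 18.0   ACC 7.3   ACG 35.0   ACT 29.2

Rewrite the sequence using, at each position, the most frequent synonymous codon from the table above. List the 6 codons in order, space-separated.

Codon 1 (Thr): best is ACG at 35.0.
Codon 2 (Leu): best is CTG at 44.8.
Codon 3 (Thr): best is ACG at 35.0.
Codon 4 (Leu): best is CTG at 44.8.
Codon 5 (Phe): best is TTT at 41.5.
Codon 6 (Ala): best is GCT at 35.2.

ACG CTG ACG CTG TTT GCT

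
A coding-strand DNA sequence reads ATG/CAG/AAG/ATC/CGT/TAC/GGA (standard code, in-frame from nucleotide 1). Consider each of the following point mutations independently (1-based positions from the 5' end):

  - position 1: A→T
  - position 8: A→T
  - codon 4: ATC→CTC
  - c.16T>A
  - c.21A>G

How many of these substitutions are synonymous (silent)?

Codon 1: ATG (Met) → TTG (Leu) — missense.
Codon 3: AAG (Lys) → ATG (Met) — missense.
Codon 4: ATC (Ile) → CTC (Leu) — missense.
Codon 6: TAC (Tyr) → AAC (Asn) — missense.
Codon 7: GGA (Gly) → GGG (Gly) — synonymous.
Synonymous: 1 of 5.

1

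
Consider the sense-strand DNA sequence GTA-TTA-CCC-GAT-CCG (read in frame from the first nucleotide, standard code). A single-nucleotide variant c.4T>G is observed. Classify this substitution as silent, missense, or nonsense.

missense

Position 4 falls in codon 2: TTA → Leu.
After the substitution the codon is GTA → Val.
Leu ≠ Val, so this is a missense mutation.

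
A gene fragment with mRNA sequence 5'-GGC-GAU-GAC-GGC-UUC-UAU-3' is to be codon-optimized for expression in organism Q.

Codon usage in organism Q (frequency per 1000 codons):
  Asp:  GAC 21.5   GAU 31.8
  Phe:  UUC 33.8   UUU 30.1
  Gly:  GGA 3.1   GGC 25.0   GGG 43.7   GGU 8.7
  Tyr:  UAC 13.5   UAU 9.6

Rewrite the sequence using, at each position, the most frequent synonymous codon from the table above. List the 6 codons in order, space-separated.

Codon 1 (Gly): best is GGG at 43.7.
Codon 2 (Asp): best is GAU at 31.8.
Codon 3 (Asp): best is GAU at 31.8.
Codon 4 (Gly): best is GGG at 43.7.
Codon 5 (Phe): best is UUC at 33.8.
Codon 6 (Tyr): best is UAC at 13.5.

GGG GAU GAU GGG UUC UAC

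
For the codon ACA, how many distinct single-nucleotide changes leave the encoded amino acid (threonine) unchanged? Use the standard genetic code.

Position 1: none → 0 synonymous.
Position 2: none → 0 synonymous.
Position 3: ACU, ACC, ACG → 3 synonymous.
Total: 0 + 0 + 3 = 3.

3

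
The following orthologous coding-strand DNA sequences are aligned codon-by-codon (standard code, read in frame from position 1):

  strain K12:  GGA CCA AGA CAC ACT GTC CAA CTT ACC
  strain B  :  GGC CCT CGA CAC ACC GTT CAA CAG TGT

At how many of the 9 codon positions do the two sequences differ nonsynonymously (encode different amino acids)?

Codon 1: GGA Gly / GGC Gly — synonymous.
Codon 2: CCA Pro / CCT Pro — synonymous.
Codon 3: AGA Arg / CGA Arg — synonymous.
Codon 4: CAC His / CAC His — identical.
Codon 5: ACT Thr / ACC Thr — synonymous.
Codon 6: GTC Val / GTT Val — synonymous.
Codon 7: CAA Gln / CAA Gln — identical.
Codon 8: CTT Leu / CAG Gln — nonsynonymous.
Codon 9: ACC Thr / TGT Cys — nonsynonymous.
Nonsynonymous differences: 2.

2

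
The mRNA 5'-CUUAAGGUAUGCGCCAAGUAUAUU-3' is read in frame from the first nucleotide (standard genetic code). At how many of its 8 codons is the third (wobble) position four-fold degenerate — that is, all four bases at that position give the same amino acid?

Codon 1 CUU (Leu): third position 4-fold.
Codon 2 AAG (Lys): third position 2-fold.
Codon 3 GUA (Val): third position 4-fold.
Codon 4 UGC (Cys): third position 2-fold.
Codon 5 GCC (Ala): third position 4-fold.
Codon 6 AAG (Lys): third position 2-fold.
Codon 7 UAU (Tyr): third position 2-fold.
Codon 8 AUU (Ile): third position 3-fold.
Four-fold degenerate third positions: 3.

3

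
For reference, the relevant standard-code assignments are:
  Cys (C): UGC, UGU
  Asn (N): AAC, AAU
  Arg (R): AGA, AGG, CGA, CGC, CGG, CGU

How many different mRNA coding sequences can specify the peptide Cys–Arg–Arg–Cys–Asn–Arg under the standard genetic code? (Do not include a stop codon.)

Cys: 2 codons.
Arg: 6 codons.
Arg: 6 codons.
Cys: 2 codons.
Asn: 2 codons.
Arg: 6 codons.
2 × 6 × 6 × 2 × 2 × 6 = 1728.

1728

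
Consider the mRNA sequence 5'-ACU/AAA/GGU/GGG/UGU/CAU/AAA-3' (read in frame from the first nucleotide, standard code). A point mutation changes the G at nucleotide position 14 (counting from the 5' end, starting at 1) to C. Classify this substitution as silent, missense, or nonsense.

missense

Position 14 falls in codon 5: UGU → Cys.
After the substitution the codon is UCU → Ser.
Cys ≠ Ser, so this is a missense mutation.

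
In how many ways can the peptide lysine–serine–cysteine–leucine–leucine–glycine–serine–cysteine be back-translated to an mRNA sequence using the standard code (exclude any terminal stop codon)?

Lys: 2 codons.
Ser: 6 codons.
Cys: 2 codons.
Leu: 6 codons.
Leu: 6 codons.
Gly: 4 codons.
Ser: 6 codons.
Cys: 2 codons.
2 × 6 × 2 × 6 × 6 × 4 × 6 × 2 = 41472.

41472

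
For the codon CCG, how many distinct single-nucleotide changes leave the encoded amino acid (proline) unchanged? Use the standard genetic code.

Position 1: none → 0 synonymous.
Position 2: none → 0 synonymous.
Position 3: CCT, CCC, CCA → 3 synonymous.
Total: 0 + 0 + 3 = 3.

3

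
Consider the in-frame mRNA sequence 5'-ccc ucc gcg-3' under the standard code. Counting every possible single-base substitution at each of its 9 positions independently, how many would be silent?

9

Codon 1 (CCC, Pro): 3 synonymous substitutions.
Codon 2 (UCC, Ser): 3 synonymous substitutions.
Codon 3 (GCG, Ala): 3 synonymous substitutions.
Total: 3 + 3 + 3 = 9.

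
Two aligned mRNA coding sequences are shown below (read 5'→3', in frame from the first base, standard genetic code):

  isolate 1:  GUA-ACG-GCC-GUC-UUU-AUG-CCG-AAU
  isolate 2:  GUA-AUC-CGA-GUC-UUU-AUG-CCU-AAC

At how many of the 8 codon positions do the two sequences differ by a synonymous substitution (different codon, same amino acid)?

Codon 1: GUA Val / GUA Val — identical.
Codon 2: ACG Thr / AUC Ile — nonsynonymous.
Codon 3: GCC Ala / CGA Arg — nonsynonymous.
Codon 4: GUC Val / GUC Val — identical.
Codon 5: UUU Phe / UUU Phe — identical.
Codon 6: AUG Met / AUG Met — identical.
Codon 7: CCG Pro / CCU Pro — synonymous.
Codon 8: AAU Asn / AAC Asn — synonymous.
Synonymous differences: 2.

2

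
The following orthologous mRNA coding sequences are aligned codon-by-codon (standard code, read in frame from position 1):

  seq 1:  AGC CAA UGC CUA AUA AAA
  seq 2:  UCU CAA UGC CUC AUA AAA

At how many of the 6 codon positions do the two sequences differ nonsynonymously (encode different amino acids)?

Codon 1: AGC Ser / UCU Ser — synonymous.
Codon 2: CAA Gln / CAA Gln — identical.
Codon 3: UGC Cys / UGC Cys — identical.
Codon 4: CUA Leu / CUC Leu — synonymous.
Codon 5: AUA Ile / AUA Ile — identical.
Codon 6: AAA Lys / AAA Lys — identical.
Nonsynonymous differences: 0.

0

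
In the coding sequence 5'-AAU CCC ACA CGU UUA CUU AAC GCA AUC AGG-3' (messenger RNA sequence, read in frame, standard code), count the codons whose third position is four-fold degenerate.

5

Codon 1 AAU (Asn): third position 2-fold.
Codon 2 CCC (Pro): third position 4-fold.
Codon 3 ACA (Thr): third position 4-fold.
Codon 4 CGU (Arg): third position 4-fold.
Codon 5 UUA (Leu): third position 2-fold.
Codon 6 CUU (Leu): third position 4-fold.
Codon 7 AAC (Asn): third position 2-fold.
Codon 8 GCA (Ala): third position 4-fold.
Codon 9 AUC (Ile): third position 3-fold.
Codon 10 AGG (Arg): third position 2-fold.
Four-fold degenerate third positions: 5.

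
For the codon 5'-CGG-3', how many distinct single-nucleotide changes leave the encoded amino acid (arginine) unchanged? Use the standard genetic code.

Position 1: AGG → 1 synonymous.
Position 2: none → 0 synonymous.
Position 3: CGU, CGC, CGA → 3 synonymous.
Total: 1 + 0 + 3 = 4.

4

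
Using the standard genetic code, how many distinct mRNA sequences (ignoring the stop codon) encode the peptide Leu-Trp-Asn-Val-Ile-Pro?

576

Leu: 6 codons.
Trp: 1 codon.
Asn: 2 codons.
Val: 4 codons.
Ile: 3 codons.
Pro: 4 codons.
6 × 1 × 2 × 4 × 3 × 4 = 576.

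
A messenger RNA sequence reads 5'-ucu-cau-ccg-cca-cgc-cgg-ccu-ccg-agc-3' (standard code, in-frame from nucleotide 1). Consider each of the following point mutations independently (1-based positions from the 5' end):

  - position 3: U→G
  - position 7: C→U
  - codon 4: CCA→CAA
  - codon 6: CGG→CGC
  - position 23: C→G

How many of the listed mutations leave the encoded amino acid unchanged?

2

Codon 1: UCU (Ser) → UCG (Ser) — synonymous.
Codon 3: CCG (Pro) → UCG (Ser) — missense.
Codon 4: CCA (Pro) → CAA (Gln) — missense.
Codon 6: CGG (Arg) → CGC (Arg) — synonymous.
Codon 8: CCG (Pro) → CGG (Arg) — missense.
Synonymous: 2 of 5.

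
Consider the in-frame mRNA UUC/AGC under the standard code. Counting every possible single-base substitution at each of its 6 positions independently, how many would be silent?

Codon 1 (UUC, Phe): 1 synonymous substitution.
Codon 2 (AGC, Ser): 1 synonymous substitution.
Total: 1 + 1 = 2.

2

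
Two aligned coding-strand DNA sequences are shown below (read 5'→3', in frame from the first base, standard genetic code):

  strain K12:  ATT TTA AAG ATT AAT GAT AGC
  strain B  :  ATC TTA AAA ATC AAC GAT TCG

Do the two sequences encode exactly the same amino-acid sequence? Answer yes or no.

yes

Codon 1: ATT Ile / ATC Ile — synonymous.
Codon 2: TTA Leu / TTA Leu — identical.
Codon 3: AAG Lys / AAA Lys — synonymous.
Codon 4: ATT Ile / ATC Ile — synonymous.
Codon 5: AAT Asn / AAC Asn — synonymous.
Codon 6: GAT Asp / GAT Asp — identical.
Codon 7: AGC Ser / TCG Ser — synonymous.
Nonsynonymous differences: 0 → same protein.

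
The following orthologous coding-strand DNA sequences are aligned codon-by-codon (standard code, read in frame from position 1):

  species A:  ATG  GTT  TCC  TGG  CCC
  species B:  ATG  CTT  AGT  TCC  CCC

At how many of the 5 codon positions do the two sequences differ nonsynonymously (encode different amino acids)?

Codon 1: ATG Met / ATG Met — identical.
Codon 2: GTT Val / CTT Leu — nonsynonymous.
Codon 3: TCC Ser / AGT Ser — synonymous.
Codon 4: TGG Trp / TCC Ser — nonsynonymous.
Codon 5: CCC Pro / CCC Pro — identical.
Nonsynonymous differences: 2.

2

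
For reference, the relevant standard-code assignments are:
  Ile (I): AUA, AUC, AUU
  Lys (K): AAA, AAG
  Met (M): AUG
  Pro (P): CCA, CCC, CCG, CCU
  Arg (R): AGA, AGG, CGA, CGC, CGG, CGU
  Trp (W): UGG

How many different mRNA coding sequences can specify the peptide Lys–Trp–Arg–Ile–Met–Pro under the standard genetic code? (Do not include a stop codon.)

144

Lys: 2 codons.
Trp: 1 codon.
Arg: 6 codons.
Ile: 3 codons.
Met: 1 codon.
Pro: 4 codons.
2 × 1 × 6 × 3 × 1 × 4 = 144.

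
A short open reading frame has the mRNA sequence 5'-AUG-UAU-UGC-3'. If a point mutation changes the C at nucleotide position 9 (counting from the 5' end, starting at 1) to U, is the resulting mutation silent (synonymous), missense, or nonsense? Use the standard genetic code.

Position 9 falls in codon 3: UGC → Cys.
After the substitution the codon is UGU → Cys.
Both encode Cys, so the change is synonymous.

silent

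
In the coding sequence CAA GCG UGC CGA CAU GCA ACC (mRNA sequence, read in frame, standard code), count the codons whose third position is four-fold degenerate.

Codon 1 CAA (Gln): third position 2-fold.
Codon 2 GCG (Ala): third position 4-fold.
Codon 3 UGC (Cys): third position 2-fold.
Codon 4 CGA (Arg): third position 4-fold.
Codon 5 CAU (His): third position 2-fold.
Codon 6 GCA (Ala): third position 4-fold.
Codon 7 ACC (Thr): third position 4-fold.
Four-fold degenerate third positions: 4.

4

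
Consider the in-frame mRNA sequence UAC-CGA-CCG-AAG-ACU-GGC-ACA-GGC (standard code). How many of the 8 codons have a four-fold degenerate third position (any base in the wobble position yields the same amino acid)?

6

Codon 1 UAC (Tyr): third position 2-fold.
Codon 2 CGA (Arg): third position 4-fold.
Codon 3 CCG (Pro): third position 4-fold.
Codon 4 AAG (Lys): third position 2-fold.
Codon 5 ACU (Thr): third position 4-fold.
Codon 6 GGC (Gly): third position 4-fold.
Codon 7 ACA (Thr): third position 4-fold.
Codon 8 GGC (Gly): third position 4-fold.
Four-fold degenerate third positions: 6.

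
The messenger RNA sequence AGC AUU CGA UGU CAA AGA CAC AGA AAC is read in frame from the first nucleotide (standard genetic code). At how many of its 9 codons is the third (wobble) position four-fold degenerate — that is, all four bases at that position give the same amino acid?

Codon 1 AGC (Ser): third position 2-fold.
Codon 2 AUU (Ile): third position 3-fold.
Codon 3 CGA (Arg): third position 4-fold.
Codon 4 UGU (Cys): third position 2-fold.
Codon 5 CAA (Gln): third position 2-fold.
Codon 6 AGA (Arg): third position 2-fold.
Codon 7 CAC (His): third position 2-fold.
Codon 8 AGA (Arg): third position 2-fold.
Codon 9 AAC (Asn): third position 2-fold.
Four-fold degenerate third positions: 1.

1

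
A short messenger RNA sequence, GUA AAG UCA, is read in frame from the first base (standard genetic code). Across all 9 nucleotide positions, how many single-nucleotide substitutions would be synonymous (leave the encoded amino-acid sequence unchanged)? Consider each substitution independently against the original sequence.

7

Codon 1 (GUA, Val): 3 synonymous substitutions.
Codon 2 (AAG, Lys): 1 synonymous substitution.
Codon 3 (UCA, Ser): 3 synonymous substitutions.
Total: 3 + 1 + 3 = 7.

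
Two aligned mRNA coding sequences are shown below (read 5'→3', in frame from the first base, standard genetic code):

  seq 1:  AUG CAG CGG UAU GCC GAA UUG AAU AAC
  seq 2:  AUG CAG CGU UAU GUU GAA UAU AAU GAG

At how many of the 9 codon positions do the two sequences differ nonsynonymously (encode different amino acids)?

Codon 1: AUG Met / AUG Met — identical.
Codon 2: CAG Gln / CAG Gln — identical.
Codon 3: CGG Arg / CGU Arg — synonymous.
Codon 4: UAU Tyr / UAU Tyr — identical.
Codon 5: GCC Ala / GUU Val — nonsynonymous.
Codon 6: GAA Glu / GAA Glu — identical.
Codon 7: UUG Leu / UAU Tyr — nonsynonymous.
Codon 8: AAU Asn / AAU Asn — identical.
Codon 9: AAC Asn / GAG Glu — nonsynonymous.
Nonsynonymous differences: 3.

3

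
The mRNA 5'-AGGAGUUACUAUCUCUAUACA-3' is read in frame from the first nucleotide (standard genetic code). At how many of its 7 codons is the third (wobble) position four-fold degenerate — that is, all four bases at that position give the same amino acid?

Codon 1 AGG (Arg): third position 2-fold.
Codon 2 AGU (Ser): third position 2-fold.
Codon 3 UAC (Tyr): third position 2-fold.
Codon 4 UAU (Tyr): third position 2-fold.
Codon 5 CUC (Leu): third position 4-fold.
Codon 6 UAU (Tyr): third position 2-fold.
Codon 7 ACA (Thr): third position 4-fold.
Four-fold degenerate third positions: 2.

2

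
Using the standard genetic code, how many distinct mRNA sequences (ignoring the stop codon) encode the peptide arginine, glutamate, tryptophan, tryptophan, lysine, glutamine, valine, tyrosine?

384

Arg: 6 codons.
Glu: 2 codons.
Trp: 1 codon.
Trp: 1 codon.
Lys: 2 codons.
Gln: 2 codons.
Val: 4 codons.
Tyr: 2 codons.
6 × 2 × 1 × 1 × 2 × 2 × 4 × 2 = 384.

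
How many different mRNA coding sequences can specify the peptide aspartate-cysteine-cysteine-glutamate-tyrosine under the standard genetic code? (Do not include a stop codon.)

Asp: 2 codons.
Cys: 2 codons.
Cys: 2 codons.
Glu: 2 codons.
Tyr: 2 codons.
2 × 2 × 2 × 2 × 2 = 32.

32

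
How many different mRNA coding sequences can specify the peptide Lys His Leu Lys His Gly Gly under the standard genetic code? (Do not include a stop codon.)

Lys: 2 codons.
His: 2 codons.
Leu: 6 codons.
Lys: 2 codons.
His: 2 codons.
Gly: 4 codons.
Gly: 4 codons.
2 × 2 × 6 × 2 × 2 × 4 × 4 = 1536.

1536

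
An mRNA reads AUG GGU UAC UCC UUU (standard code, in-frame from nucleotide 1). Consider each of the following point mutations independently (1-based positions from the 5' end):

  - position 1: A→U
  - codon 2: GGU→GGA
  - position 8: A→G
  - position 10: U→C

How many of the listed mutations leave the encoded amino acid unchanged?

Codon 1: AUG (Met) → UUG (Leu) — missense.
Codon 2: GGU (Gly) → GGA (Gly) — synonymous.
Codon 3: UAC (Tyr) → UGC (Cys) — missense.
Codon 4: UCC (Ser) → CCC (Pro) — missense.
Synonymous: 1 of 4.

1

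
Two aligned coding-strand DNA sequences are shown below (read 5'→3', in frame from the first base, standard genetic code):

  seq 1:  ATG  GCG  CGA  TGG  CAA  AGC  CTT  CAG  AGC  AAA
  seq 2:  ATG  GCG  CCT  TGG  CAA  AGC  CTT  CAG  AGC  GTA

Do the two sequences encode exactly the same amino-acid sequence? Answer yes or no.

Codon 1: ATG Met / ATG Met — identical.
Codon 2: GCG Ala / GCG Ala — identical.
Codon 3: CGA Arg / CCT Pro — nonsynonymous.
Codon 4: TGG Trp / TGG Trp — identical.
Codon 5: CAA Gln / CAA Gln — identical.
Codon 6: AGC Ser / AGC Ser — identical.
Codon 7: CTT Leu / CTT Leu — identical.
Codon 8: CAG Gln / CAG Gln — identical.
Codon 9: AGC Ser / AGC Ser — identical.
Codon 10: AAA Lys / GTA Val — nonsynonymous.
Nonsynonymous differences: 2 → different protein.

no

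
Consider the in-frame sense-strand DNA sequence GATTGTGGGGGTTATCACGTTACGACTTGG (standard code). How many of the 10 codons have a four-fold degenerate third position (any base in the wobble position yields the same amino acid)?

5

Codon 1 GAT (Asp): third position 2-fold.
Codon 2 TGT (Cys): third position 2-fold.
Codon 3 GGG (Gly): third position 4-fold.
Codon 4 GGT (Gly): third position 4-fold.
Codon 5 TAT (Tyr): third position 2-fold.
Codon 6 CAC (His): third position 2-fold.
Codon 7 GTT (Val): third position 4-fold.
Codon 8 ACG (Thr): third position 4-fold.
Codon 9 ACT (Thr): third position 4-fold.
Codon 10 TGG (Trp): third position 1-fold.
Four-fold degenerate third positions: 5.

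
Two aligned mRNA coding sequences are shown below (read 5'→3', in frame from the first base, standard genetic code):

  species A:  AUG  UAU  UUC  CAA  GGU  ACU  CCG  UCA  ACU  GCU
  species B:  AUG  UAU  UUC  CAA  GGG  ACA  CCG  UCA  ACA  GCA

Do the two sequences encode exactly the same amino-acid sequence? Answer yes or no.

yes

Codon 1: AUG Met / AUG Met — identical.
Codon 2: UAU Tyr / UAU Tyr — identical.
Codon 3: UUC Phe / UUC Phe — identical.
Codon 4: CAA Gln / CAA Gln — identical.
Codon 5: GGU Gly / GGG Gly — synonymous.
Codon 6: ACU Thr / ACA Thr — synonymous.
Codon 7: CCG Pro / CCG Pro — identical.
Codon 8: UCA Ser / UCA Ser — identical.
Codon 9: ACU Thr / ACA Thr — synonymous.
Codon 10: GCU Ala / GCA Ala — synonymous.
Nonsynonymous differences: 0 → same protein.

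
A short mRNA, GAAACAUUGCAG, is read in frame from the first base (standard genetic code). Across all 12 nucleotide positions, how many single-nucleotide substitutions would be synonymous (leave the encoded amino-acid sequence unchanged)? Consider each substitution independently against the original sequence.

7

Codon 1 (GAA, Glu): 1 synonymous substitution.
Codon 2 (ACA, Thr): 3 synonymous substitutions.
Codon 3 (UUG, Leu): 2 synonymous substitutions.
Codon 4 (CAG, Gln): 1 synonymous substitution.
Total: 1 + 3 + 2 + 1 = 7.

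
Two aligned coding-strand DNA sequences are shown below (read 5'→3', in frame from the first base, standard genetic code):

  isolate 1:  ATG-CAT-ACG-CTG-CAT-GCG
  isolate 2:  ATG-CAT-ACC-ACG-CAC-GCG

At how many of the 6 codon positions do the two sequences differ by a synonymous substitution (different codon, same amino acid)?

2

Codon 1: ATG Met / ATG Met — identical.
Codon 2: CAT His / CAT His — identical.
Codon 3: ACG Thr / ACC Thr — synonymous.
Codon 4: CTG Leu / ACG Thr — nonsynonymous.
Codon 5: CAT His / CAC His — synonymous.
Codon 6: GCG Ala / GCG Ala — identical.
Synonymous differences: 2.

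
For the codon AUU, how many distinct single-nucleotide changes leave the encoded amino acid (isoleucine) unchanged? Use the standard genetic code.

Position 1: none → 0 synonymous.
Position 2: none → 0 synonymous.
Position 3: AUC, AUA → 2 synonymous.
Total: 0 + 0 + 2 = 2.

2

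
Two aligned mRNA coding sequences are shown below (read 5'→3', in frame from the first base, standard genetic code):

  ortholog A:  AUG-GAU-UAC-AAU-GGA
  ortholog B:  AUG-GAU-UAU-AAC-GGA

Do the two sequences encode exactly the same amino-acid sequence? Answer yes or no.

Codon 1: AUG Met / AUG Met — identical.
Codon 2: GAU Asp / GAU Asp — identical.
Codon 3: UAC Tyr / UAU Tyr — synonymous.
Codon 4: AAU Asn / AAC Asn — synonymous.
Codon 5: GGA Gly / GGA Gly — identical.
Nonsynonymous differences: 0 → same protein.

yes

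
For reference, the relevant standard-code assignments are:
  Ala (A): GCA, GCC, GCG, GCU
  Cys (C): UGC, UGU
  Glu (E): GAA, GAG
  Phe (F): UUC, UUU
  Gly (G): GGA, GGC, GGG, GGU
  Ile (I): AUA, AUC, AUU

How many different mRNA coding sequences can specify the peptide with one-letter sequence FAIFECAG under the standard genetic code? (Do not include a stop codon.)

3072

Phe: 2 codons.
Ala: 4 codons.
Ile: 3 codons.
Phe: 2 codons.
Glu: 2 codons.
Cys: 2 codons.
Ala: 4 codons.
Gly: 4 codons.
2 × 4 × 3 × 2 × 2 × 2 × 4 × 4 = 3072.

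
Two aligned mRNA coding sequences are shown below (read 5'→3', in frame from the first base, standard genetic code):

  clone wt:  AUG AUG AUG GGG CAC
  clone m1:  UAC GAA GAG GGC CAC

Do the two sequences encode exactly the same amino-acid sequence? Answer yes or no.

no

Codon 1: AUG Met / UAC Tyr — nonsynonymous.
Codon 2: AUG Met / GAA Glu — nonsynonymous.
Codon 3: AUG Met / GAG Glu — nonsynonymous.
Codon 4: GGG Gly / GGC Gly — synonymous.
Codon 5: CAC His / CAC His — identical.
Nonsynonymous differences: 3 → different protein.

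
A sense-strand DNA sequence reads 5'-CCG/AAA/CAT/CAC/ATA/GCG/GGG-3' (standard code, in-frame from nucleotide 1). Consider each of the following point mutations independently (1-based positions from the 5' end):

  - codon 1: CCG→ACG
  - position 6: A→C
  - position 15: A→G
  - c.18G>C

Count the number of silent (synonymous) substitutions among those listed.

Codon 1: CCG (Pro) → ACG (Thr) — missense.
Codon 2: AAA (Lys) → AAC (Asn) — missense.
Codon 5: ATA (Ile) → ATG (Met) — missense.
Codon 6: GCG (Ala) → GCC (Ala) — synonymous.
Synonymous: 1 of 4.

1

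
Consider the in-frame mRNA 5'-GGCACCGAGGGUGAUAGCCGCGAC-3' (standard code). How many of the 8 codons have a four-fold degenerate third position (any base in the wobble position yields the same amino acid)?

4

Codon 1 GGC (Gly): third position 4-fold.
Codon 2 ACC (Thr): third position 4-fold.
Codon 3 GAG (Glu): third position 2-fold.
Codon 4 GGU (Gly): third position 4-fold.
Codon 5 GAU (Asp): third position 2-fold.
Codon 6 AGC (Ser): third position 2-fold.
Codon 7 CGC (Arg): third position 4-fold.
Codon 8 GAC (Asp): third position 2-fold.
Four-fold degenerate third positions: 4.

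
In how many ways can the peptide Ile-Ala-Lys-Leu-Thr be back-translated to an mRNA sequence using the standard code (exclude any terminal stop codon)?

Ile: 3 codons.
Ala: 4 codons.
Lys: 2 codons.
Leu: 6 codons.
Thr: 4 codons.
3 × 4 × 2 × 6 × 4 = 576.

576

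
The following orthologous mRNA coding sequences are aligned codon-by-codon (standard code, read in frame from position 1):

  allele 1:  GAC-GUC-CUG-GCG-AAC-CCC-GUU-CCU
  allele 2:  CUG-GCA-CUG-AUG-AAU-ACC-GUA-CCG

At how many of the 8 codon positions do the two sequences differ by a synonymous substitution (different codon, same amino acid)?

Codon 1: GAC Asp / CUG Leu — nonsynonymous.
Codon 2: GUC Val / GCA Ala — nonsynonymous.
Codon 3: CUG Leu / CUG Leu — identical.
Codon 4: GCG Ala / AUG Met — nonsynonymous.
Codon 5: AAC Asn / AAU Asn — synonymous.
Codon 6: CCC Pro / ACC Thr — nonsynonymous.
Codon 7: GUU Val / GUA Val — synonymous.
Codon 8: CCU Pro / CCG Pro — synonymous.
Synonymous differences: 3.

3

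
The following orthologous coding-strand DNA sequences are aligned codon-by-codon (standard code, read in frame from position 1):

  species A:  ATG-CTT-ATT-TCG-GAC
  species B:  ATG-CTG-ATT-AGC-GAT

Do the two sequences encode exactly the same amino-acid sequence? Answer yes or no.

Codon 1: ATG Met / ATG Met — identical.
Codon 2: CTT Leu / CTG Leu — synonymous.
Codon 3: ATT Ile / ATT Ile — identical.
Codon 4: TCG Ser / AGC Ser — synonymous.
Codon 5: GAC Asp / GAT Asp — synonymous.
Nonsynonymous differences: 0 → same protein.

yes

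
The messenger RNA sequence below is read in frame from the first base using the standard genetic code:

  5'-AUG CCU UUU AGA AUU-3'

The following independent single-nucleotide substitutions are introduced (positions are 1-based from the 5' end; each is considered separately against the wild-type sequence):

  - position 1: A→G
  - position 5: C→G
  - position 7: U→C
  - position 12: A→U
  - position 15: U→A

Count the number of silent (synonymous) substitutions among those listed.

Codon 1: AUG (Met) → GUG (Val) — missense.
Codon 2: CCU (Pro) → CGU (Arg) — missense.
Codon 3: UUU (Phe) → CUU (Leu) — missense.
Codon 4: AGA (Arg) → AGU (Ser) — missense.
Codon 5: AUU (Ile) → AUA (Ile) — synonymous.
Synonymous: 1 of 5.

1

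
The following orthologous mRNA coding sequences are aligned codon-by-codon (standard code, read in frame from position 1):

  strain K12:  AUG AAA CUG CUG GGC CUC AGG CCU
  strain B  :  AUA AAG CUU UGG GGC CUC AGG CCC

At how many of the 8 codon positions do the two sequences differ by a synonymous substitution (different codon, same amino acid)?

3

Codon 1: AUG Met / AUA Ile — nonsynonymous.
Codon 2: AAA Lys / AAG Lys — synonymous.
Codon 3: CUG Leu / CUU Leu — synonymous.
Codon 4: CUG Leu / UGG Trp — nonsynonymous.
Codon 5: GGC Gly / GGC Gly — identical.
Codon 6: CUC Leu / CUC Leu — identical.
Codon 7: AGG Arg / AGG Arg — identical.
Codon 8: CCU Pro / CCC Pro — synonymous.
Synonymous differences: 3.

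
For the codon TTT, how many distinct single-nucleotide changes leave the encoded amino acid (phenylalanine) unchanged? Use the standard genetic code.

1

Position 1: none → 0 synonymous.
Position 2: none → 0 synonymous.
Position 3: TTC → 1 synonymous.
Total: 0 + 0 + 1 = 1.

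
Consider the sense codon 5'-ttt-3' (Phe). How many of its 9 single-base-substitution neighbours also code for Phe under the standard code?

Position 1: none → 0 synonymous.
Position 2: none → 0 synonymous.
Position 3: TTC → 1 synonymous.
Total: 0 + 0 + 1 = 1.

1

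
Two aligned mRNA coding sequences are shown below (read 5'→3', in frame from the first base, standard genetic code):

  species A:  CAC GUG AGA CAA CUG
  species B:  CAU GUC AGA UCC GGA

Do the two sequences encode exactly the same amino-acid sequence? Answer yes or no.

no

Codon 1: CAC His / CAU His — synonymous.
Codon 2: GUG Val / GUC Val — synonymous.
Codon 3: AGA Arg / AGA Arg — identical.
Codon 4: CAA Gln / UCC Ser — nonsynonymous.
Codon 5: CUG Leu / GGA Gly — nonsynonymous.
Nonsynonymous differences: 2 → different protein.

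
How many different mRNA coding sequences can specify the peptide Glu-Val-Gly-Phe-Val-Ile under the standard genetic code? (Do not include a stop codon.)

Glu: 2 codons.
Val: 4 codons.
Gly: 4 codons.
Phe: 2 codons.
Val: 4 codons.
Ile: 3 codons.
2 × 4 × 4 × 2 × 4 × 3 = 768.

768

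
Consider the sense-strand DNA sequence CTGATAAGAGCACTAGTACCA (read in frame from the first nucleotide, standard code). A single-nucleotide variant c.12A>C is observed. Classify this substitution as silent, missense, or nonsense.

Position 12 falls in codon 4: GCA → Ala.
After the substitution the codon is GCC → Ala.
Both encode Ala, so the change is synonymous.

silent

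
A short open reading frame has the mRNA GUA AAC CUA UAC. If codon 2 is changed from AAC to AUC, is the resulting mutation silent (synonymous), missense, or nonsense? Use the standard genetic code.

missense

Position 5 falls in codon 2: AAC → Asn.
After the substitution the codon is AUC → Ile.
Asn ≠ Ile, so this is a missense mutation.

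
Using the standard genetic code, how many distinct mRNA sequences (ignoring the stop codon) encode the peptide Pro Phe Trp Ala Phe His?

128

Pro: 4 codons.
Phe: 2 codons.
Trp: 1 codon.
Ala: 4 codons.
Phe: 2 codons.
His: 2 codons.
4 × 2 × 1 × 4 × 2 × 2 = 128.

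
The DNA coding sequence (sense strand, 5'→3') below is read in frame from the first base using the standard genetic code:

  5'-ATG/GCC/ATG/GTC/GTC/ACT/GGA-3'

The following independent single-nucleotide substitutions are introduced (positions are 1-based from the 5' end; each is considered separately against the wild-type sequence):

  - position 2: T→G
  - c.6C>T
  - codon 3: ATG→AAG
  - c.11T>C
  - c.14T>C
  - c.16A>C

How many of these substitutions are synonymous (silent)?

Codon 1: ATG (Met) → AGG (Arg) — missense.
Codon 2: GCC (Ala) → GCT (Ala) — synonymous.
Codon 3: ATG (Met) → AAG (Lys) — missense.
Codon 4: GTC (Val) → GCC (Ala) — missense.
Codon 5: GTC (Val) → GCC (Ala) — missense.
Codon 6: ACT (Thr) → CCT (Pro) — missense.
Synonymous: 1 of 6.

1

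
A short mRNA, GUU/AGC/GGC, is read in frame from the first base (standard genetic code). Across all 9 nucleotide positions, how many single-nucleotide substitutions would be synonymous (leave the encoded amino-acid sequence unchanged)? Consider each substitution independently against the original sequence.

Codon 1 (GUU, Val): 3 synonymous substitutions.
Codon 2 (AGC, Ser): 1 synonymous substitution.
Codon 3 (GGC, Gly): 3 synonymous substitutions.
Total: 3 + 1 + 3 = 7.

7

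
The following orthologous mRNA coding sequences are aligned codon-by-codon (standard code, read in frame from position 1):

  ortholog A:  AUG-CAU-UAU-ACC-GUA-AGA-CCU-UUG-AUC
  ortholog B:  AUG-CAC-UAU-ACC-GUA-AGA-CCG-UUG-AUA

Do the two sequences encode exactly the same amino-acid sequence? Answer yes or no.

yes

Codon 1: AUG Met / AUG Met — identical.
Codon 2: CAU His / CAC His — synonymous.
Codon 3: UAU Tyr / UAU Tyr — identical.
Codon 4: ACC Thr / ACC Thr — identical.
Codon 5: GUA Val / GUA Val — identical.
Codon 6: AGA Arg / AGA Arg — identical.
Codon 7: CCU Pro / CCG Pro — synonymous.
Codon 8: UUG Leu / UUG Leu — identical.
Codon 9: AUC Ile / AUA Ile — synonymous.
Nonsynonymous differences: 0 → same protein.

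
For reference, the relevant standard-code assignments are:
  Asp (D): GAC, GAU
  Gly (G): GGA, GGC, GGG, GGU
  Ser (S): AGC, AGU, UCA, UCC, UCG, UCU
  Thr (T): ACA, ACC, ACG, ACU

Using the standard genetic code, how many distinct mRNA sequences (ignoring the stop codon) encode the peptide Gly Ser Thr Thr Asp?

768

Gly: 4 codons.
Ser: 6 codons.
Thr: 4 codons.
Thr: 4 codons.
Asp: 2 codons.
4 × 6 × 4 × 4 × 2 = 768.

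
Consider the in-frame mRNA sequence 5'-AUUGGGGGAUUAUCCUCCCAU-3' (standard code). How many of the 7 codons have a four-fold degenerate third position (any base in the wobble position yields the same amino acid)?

4

Codon 1 AUU (Ile): third position 3-fold.
Codon 2 GGG (Gly): third position 4-fold.
Codon 3 GGA (Gly): third position 4-fold.
Codon 4 UUA (Leu): third position 2-fold.
Codon 5 UCC (Ser): third position 4-fold.
Codon 6 UCC (Ser): third position 4-fold.
Codon 7 CAU (His): third position 2-fold.
Four-fold degenerate third positions: 4.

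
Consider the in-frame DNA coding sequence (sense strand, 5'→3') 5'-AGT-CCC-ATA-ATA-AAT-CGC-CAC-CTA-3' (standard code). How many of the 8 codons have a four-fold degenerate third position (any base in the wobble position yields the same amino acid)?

Codon 1 AGT (Ser): third position 2-fold.
Codon 2 CCC (Pro): third position 4-fold.
Codon 3 ATA (Ile): third position 3-fold.
Codon 4 ATA (Ile): third position 3-fold.
Codon 5 AAT (Asn): third position 2-fold.
Codon 6 CGC (Arg): third position 4-fold.
Codon 7 CAC (His): third position 2-fold.
Codon 8 CTA (Leu): third position 4-fold.
Four-fold degenerate third positions: 3.

3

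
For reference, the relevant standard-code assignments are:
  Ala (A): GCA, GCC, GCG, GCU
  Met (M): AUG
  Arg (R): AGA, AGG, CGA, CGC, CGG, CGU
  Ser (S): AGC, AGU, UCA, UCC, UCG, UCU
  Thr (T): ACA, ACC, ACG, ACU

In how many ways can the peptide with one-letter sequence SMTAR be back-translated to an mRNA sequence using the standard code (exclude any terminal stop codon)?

Ser: 6 codons.
Met: 1 codon.
Thr: 4 codons.
Ala: 4 codons.
Arg: 6 codons.
6 × 1 × 4 × 4 × 6 = 576.

576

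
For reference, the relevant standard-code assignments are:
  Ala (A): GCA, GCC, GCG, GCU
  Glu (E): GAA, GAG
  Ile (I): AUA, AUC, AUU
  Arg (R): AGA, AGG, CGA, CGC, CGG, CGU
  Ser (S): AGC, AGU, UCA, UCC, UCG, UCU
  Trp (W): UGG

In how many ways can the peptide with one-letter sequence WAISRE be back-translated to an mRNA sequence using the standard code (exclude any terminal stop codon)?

Trp: 1 codon.
Ala: 4 codons.
Ile: 3 codons.
Ser: 6 codons.
Arg: 6 codons.
Glu: 2 codons.
1 × 4 × 3 × 6 × 6 × 2 = 864.

864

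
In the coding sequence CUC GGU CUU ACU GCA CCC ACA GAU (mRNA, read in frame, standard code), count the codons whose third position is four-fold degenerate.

7

Codon 1 CUC (Leu): third position 4-fold.
Codon 2 GGU (Gly): third position 4-fold.
Codon 3 CUU (Leu): third position 4-fold.
Codon 4 ACU (Thr): third position 4-fold.
Codon 5 GCA (Ala): third position 4-fold.
Codon 6 CCC (Pro): third position 4-fold.
Codon 7 ACA (Thr): third position 4-fold.
Codon 8 GAU (Asp): third position 2-fold.
Four-fold degenerate third positions: 7.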